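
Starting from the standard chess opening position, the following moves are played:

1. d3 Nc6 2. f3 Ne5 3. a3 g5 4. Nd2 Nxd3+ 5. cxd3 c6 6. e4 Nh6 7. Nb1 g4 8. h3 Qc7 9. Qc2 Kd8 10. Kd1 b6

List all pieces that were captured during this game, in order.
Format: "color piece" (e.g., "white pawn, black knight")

Tracking captures:
  Nxd3+: captured white pawn
  cxd3: captured black knight

white pawn, black knight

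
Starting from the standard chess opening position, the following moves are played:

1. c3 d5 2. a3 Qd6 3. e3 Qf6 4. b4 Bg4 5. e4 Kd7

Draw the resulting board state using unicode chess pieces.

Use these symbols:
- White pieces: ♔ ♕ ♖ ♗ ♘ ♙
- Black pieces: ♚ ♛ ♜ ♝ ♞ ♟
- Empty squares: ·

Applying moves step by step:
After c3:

♜ ♞ ♝ ♛ ♚ ♝ ♞ ♜
♟ ♟ ♟ ♟ ♟ ♟ ♟ ♟
· · · · · · · ·
· · · · · · · ·
· · · · · · · ·
· · ♙ · · · · ·
♙ ♙ · ♙ ♙ ♙ ♙ ♙
♖ ♘ ♗ ♕ ♔ ♗ ♘ ♖


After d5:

♜ ♞ ♝ ♛ ♚ ♝ ♞ ♜
♟ ♟ ♟ · ♟ ♟ ♟ ♟
· · · · · · · ·
· · · ♟ · · · ·
· · · · · · · ·
· · ♙ · · · · ·
♙ ♙ · ♙ ♙ ♙ ♙ ♙
♖ ♘ ♗ ♕ ♔ ♗ ♘ ♖


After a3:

♜ ♞ ♝ ♛ ♚ ♝ ♞ ♜
♟ ♟ ♟ · ♟ ♟ ♟ ♟
· · · · · · · ·
· · · ♟ · · · ·
· · · · · · · ·
♙ · ♙ · · · · ·
· ♙ · ♙ ♙ ♙ ♙ ♙
♖ ♘ ♗ ♕ ♔ ♗ ♘ ♖


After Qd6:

♜ ♞ ♝ · ♚ ♝ ♞ ♜
♟ ♟ ♟ · ♟ ♟ ♟ ♟
· · · ♛ · · · ·
· · · ♟ · · · ·
· · · · · · · ·
♙ · ♙ · · · · ·
· ♙ · ♙ ♙ ♙ ♙ ♙
♖ ♘ ♗ ♕ ♔ ♗ ♘ ♖


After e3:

♜ ♞ ♝ · ♚ ♝ ♞ ♜
♟ ♟ ♟ · ♟ ♟ ♟ ♟
· · · ♛ · · · ·
· · · ♟ · · · ·
· · · · · · · ·
♙ · ♙ · ♙ · · ·
· ♙ · ♙ · ♙ ♙ ♙
♖ ♘ ♗ ♕ ♔ ♗ ♘ ♖


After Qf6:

♜ ♞ ♝ · ♚ ♝ ♞ ♜
♟ ♟ ♟ · ♟ ♟ ♟ ♟
· · · · · ♛ · ·
· · · ♟ · · · ·
· · · · · · · ·
♙ · ♙ · ♙ · · ·
· ♙ · ♙ · ♙ ♙ ♙
♖ ♘ ♗ ♕ ♔ ♗ ♘ ♖


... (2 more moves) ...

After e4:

♜ ♞ · · ♚ ♝ ♞ ♜
♟ ♟ ♟ · ♟ ♟ ♟ ♟
· · · · · ♛ · ·
· · · ♟ · · · ·
· ♙ · · ♙ · ♝ ·
♙ · ♙ · · · · ·
· · · ♙ · ♙ ♙ ♙
♖ ♘ ♗ ♕ ♔ ♗ ♘ ♖


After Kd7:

♜ ♞ · · · ♝ ♞ ♜
♟ ♟ ♟ ♚ ♟ ♟ ♟ ♟
· · · · · ♛ · ·
· · · ♟ · · · ·
· ♙ · · ♙ · ♝ ·
♙ · ♙ · · · · ·
· · · ♙ · ♙ ♙ ♙
♖ ♘ ♗ ♕ ♔ ♗ ♘ ♖



  a b c d e f g h
  ─────────────────
8│♜ ♞ · · · ♝ ♞ ♜│8
7│♟ ♟ ♟ ♚ ♟ ♟ ♟ ♟│7
6│· · · · · ♛ · ·│6
5│· · · ♟ · · · ·│5
4│· ♙ · · ♙ · ♝ ·│4
3│♙ · ♙ · · · · ·│3
2│· · · ♙ · ♙ ♙ ♙│2
1│♖ ♘ ♗ ♕ ♔ ♗ ♘ ♖│1
  ─────────────────
  a b c d e f g h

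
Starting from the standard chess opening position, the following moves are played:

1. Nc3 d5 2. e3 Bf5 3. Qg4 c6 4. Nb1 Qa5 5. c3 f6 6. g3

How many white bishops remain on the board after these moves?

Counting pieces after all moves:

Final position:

  a b c d e f g h
  ─────────────────
8│♜ ♞ · · ♚ ♝ ♞ ♜│8
7│♟ ♟ · · ♟ · ♟ ♟│7
6│· · ♟ · · ♟ · ·│6
5│♛ · · ♟ · ♝ · ·│5
4│· · · · · · ♕ ·│4
3│· · ♙ · ♙ · ♙ ·│3
2│♙ ♙ · ♙ · ♙ · ♙│2
1│♖ ♘ ♗ · ♔ ♗ ♘ ♖│1
  ─────────────────
  a b c d e f g h


2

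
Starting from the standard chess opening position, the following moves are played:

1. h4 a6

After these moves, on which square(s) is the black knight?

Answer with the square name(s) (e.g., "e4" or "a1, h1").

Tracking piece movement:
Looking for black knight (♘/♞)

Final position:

  a b c d e f g h
  ─────────────────
8│♜ ♞ ♝ ♛ ♚ ♝ ♞ ♜│8
7│· ♟ ♟ ♟ ♟ ♟ ♟ ♟│7
6│♟ · · · · · · ·│6
5│· · · · · · · ·│5
4│· · · · · · · ♙│4
3│· · · · · · · ·│3
2│♙ ♙ ♙ ♙ ♙ ♙ ♙ ·│2
1│♖ ♘ ♗ ♕ ♔ ♗ ♘ ♖│1
  ─────────────────
  a b c d e f g h


b8, g8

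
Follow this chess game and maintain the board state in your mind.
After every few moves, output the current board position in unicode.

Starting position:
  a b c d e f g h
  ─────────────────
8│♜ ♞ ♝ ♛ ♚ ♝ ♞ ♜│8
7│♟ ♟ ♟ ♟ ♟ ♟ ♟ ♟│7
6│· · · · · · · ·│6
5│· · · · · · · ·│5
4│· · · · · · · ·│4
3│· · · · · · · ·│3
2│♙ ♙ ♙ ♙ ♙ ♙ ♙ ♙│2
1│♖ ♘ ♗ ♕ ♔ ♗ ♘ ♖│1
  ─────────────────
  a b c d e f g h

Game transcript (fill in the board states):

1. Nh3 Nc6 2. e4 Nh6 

  a b c d e f g h
  ─────────────────
8│♜ · ♝ ♛ ♚ ♝ · ♜│8
7│♟ ♟ ♟ ♟ ♟ ♟ ♟ ♟│7
6│· · ♞ · · · · ♞│6
5│· · · · · · · ·│5
4│· · · · ♙ · · ·│4
3│· · · · · · · ♘│3
2│♙ ♙ ♙ ♙ · ♙ ♙ ♙│2
1│♖ ♘ ♗ ♕ ♔ ♗ · ♖│1
  ─────────────────
  a b c d e f g h

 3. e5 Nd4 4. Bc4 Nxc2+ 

  a b c d e f g h
  ─────────────────
8│♜ · ♝ ♛ ♚ ♝ · ♜│8
7│♟ ♟ ♟ ♟ ♟ ♟ ♟ ♟│7
6│· · · · · · · ♞│6
5│· · · · ♙ · · ·│5
4│· · ♗ · · · · ·│4
3│· · · · · · · ♘│3
2│♙ ♙ ♞ ♙ · ♙ ♙ ♙│2
1│♖ ♘ ♗ ♕ ♔ · · ♖│1
  ─────────────────
  a b c d e f g h

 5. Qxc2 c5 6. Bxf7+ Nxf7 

  a b c d e f g h
  ─────────────────
8│♜ · ♝ ♛ ♚ ♝ · ♜│8
7│♟ ♟ · ♟ ♟ ♞ ♟ ♟│7
6│· · · · · · · ·│6
5│· · ♟ · ♙ · · ·│5
4│· · · · · · · ·│4
3│· · · · · · · ♘│3
2│♙ ♙ ♕ ♙ · ♙ ♙ ♙│2
1│♖ ♘ ♗ · ♔ · · ♖│1
  ─────────────────
  a b c d e f g h

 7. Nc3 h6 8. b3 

  a b c d e f g h
  ─────────────────
8│♜ · ♝ ♛ ♚ ♝ · ♜│8
7│♟ ♟ · ♟ ♟ ♞ ♟ ·│7
6│· · · · · · · ♟│6
5│· · ♟ · ♙ · · ·│5
4│· · · · · · · ·│4
3│· ♙ ♘ · · · · ♘│3
2│♙ · ♕ ♙ · ♙ ♙ ♙│2
1│♖ · ♗ · ♔ · · ♖│1
  ─────────────────
  a b c d e f g h


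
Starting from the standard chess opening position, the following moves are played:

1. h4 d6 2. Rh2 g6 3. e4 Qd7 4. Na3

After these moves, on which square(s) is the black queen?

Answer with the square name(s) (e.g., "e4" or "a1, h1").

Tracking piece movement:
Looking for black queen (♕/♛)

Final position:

  a b c d e f g h
  ─────────────────
8│♜ ♞ ♝ · ♚ ♝ ♞ ♜│8
7│♟ ♟ ♟ ♛ ♟ ♟ · ♟│7
6│· · · ♟ · · ♟ ·│6
5│· · · · · · · ·│5
4│· · · · ♙ · · ♙│4
3│♘ · · · · · · ·│3
2│♙ ♙ ♙ ♙ · ♙ ♙ ♖│2
1│♖ · ♗ ♕ ♔ ♗ ♘ ·│1
  ─────────────────
  a b c d e f g h


d7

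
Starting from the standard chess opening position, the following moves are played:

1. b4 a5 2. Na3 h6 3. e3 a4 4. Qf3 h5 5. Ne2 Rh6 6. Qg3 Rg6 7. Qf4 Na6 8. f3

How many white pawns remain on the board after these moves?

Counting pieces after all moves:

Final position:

  a b c d e f g h
  ─────────────────
8│♜ · ♝ ♛ ♚ ♝ ♞ ·│8
7│· ♟ ♟ ♟ ♟ ♟ ♟ ·│7
6│♞ · · · · · ♜ ·│6
5│· · · · · · · ♟│5
4│♟ ♙ · · · ♕ · ·│4
3│♘ · · · ♙ ♙ · ·│3
2│♙ · ♙ ♙ ♘ · ♙ ♙│2
1│♖ · ♗ · ♔ ♗ · ♖│1
  ─────────────────
  a b c d e f g h


8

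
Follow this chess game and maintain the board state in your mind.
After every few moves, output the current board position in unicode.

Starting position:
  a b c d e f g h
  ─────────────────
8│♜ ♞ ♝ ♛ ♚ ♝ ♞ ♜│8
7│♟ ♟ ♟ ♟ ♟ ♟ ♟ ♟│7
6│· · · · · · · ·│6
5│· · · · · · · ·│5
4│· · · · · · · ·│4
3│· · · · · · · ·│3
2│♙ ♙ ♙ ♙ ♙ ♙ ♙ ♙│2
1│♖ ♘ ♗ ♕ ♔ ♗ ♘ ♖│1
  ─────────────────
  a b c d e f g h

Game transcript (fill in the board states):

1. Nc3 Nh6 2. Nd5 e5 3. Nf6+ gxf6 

  a b c d e f g h
  ─────────────────
8│♜ ♞ ♝ ♛ ♚ ♝ · ♜│8
7│♟ ♟ ♟ ♟ · ♟ · ♟│7
6│· · · · · ♟ · ♞│6
5│· · · · ♟ · · ·│5
4│· · · · · · · ·│4
3│· · · · · · · ·│3
2│♙ ♙ ♙ ♙ ♙ ♙ ♙ ♙│2
1│♖ · ♗ ♕ ♔ ♗ ♘ ♖│1
  ─────────────────
  a b c d e f g h

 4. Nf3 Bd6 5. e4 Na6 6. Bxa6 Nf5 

  a b c d e f g h
  ─────────────────
8│♜ · ♝ ♛ ♚ · · ♜│8
7│♟ ♟ ♟ ♟ · ♟ · ♟│7
6│♗ · · ♝ · ♟ · ·│6
5│· · · · ♟ ♞ · ·│5
4│· · · · ♙ · · ·│4
3│· · · · · ♘ · ·│3
2│♙ ♙ ♙ ♙ · ♙ ♙ ♙│2
1│♖ · ♗ ♕ ♔ · · ♖│1
  ─────────────────
  a b c d e f g h

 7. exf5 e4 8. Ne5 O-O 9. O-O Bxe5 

  a b c d e f g h
  ─────────────────
8│♜ · ♝ ♛ · ♜ ♚ ·│8
7│♟ ♟ ♟ ♟ · ♟ · ♟│7
6│♗ · · · · ♟ · ·│6
5│· · · · ♝ ♙ · ·│5
4│· · · · ♟ · · ·│4
3│· · · · · · · ·│3
2│♙ ♙ ♙ ♙ · ♙ ♙ ♙│2
1│♖ · ♗ ♕ · ♖ ♔ ·│1
  ─────────────────
  a b c d e f g h

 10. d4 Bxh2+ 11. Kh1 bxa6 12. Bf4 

  a b c d e f g h
  ─────────────────
8│♜ · ♝ ♛ · ♜ ♚ ·│8
7│♟ · ♟ ♟ · ♟ · ♟│7
6│♟ · · · · ♟ · ·│6
5│· · · · · ♙ · ·│5
4│· · · ♙ ♟ ♗ · ·│4
3│· · · · · · · ·│3
2│♙ ♙ ♙ · · ♙ ♙ ♝│2
1│♖ · · ♕ · ♖ · ♔│1
  ─────────────────
  a b c d e f g h


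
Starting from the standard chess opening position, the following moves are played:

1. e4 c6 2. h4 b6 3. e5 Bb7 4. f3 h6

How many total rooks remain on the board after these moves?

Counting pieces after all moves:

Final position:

  a b c d e f g h
  ─────────────────
8│♜ ♞ · ♛ ♚ ♝ ♞ ♜│8
7│♟ ♝ · ♟ ♟ ♟ ♟ ·│7
6│· ♟ ♟ · · · · ♟│6
5│· · · · ♙ · · ·│5
4│· · · · · · · ♙│4
3│· · · · · ♙ · ·│3
2│♙ ♙ ♙ ♙ · · ♙ ·│2
1│♖ ♘ ♗ ♕ ♔ ♗ ♘ ♖│1
  ─────────────────
  a b c d e f g h


4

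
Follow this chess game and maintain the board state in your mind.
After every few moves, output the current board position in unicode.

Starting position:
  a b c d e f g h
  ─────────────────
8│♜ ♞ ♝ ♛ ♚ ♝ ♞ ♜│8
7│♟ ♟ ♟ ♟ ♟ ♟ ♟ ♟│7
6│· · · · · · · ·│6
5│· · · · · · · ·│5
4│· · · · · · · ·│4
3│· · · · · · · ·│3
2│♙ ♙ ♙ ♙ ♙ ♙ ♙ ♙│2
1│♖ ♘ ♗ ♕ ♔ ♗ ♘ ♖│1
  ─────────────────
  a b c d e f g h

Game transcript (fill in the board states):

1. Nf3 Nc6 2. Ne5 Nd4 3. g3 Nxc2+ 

  a b c d e f g h
  ─────────────────
8│♜ · ♝ ♛ ♚ ♝ ♞ ♜│8
7│♟ ♟ ♟ ♟ ♟ ♟ ♟ ♟│7
6│· · · · · · · ·│6
5│· · · · ♘ · · ·│5
4│· · · · · · · ·│4
3│· · · · · · ♙ ·│3
2│♙ ♙ ♞ ♙ ♙ ♙ · ♙│2
1│♖ ♘ ♗ ♕ ♔ ♗ · ♖│1
  ─────────────────
  a b c d e f g h

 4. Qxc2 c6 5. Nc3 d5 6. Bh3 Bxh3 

  a b c d e f g h
  ─────────────────
8│♜ · · ♛ ♚ ♝ ♞ ♜│8
7│♟ ♟ · · ♟ ♟ ♟ ♟│7
6│· · ♟ · · · · ·│6
5│· · · ♟ ♘ · · ·│5
4│· · · · · · · ·│4
3│· · ♘ · · · ♙ ♝│3
2│♙ ♙ ♕ ♙ ♙ ♙ · ♙│2
1│♖ · ♗ · ♔ · · ♖│1
  ─────────────────
  a b c d e f g h

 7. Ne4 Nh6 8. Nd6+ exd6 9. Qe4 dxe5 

  a b c d e f g h
  ─────────────────
8│♜ · · ♛ ♚ ♝ · ♜│8
7│♟ ♟ · · · ♟ ♟ ♟│7
6│· · ♟ · · · · ♞│6
5│· · · ♟ ♟ · · ·│5
4│· · · · ♕ · · ·│4
3│· · · · · · ♙ ♝│3
2│♙ ♙ · ♙ ♙ ♙ · ♙│2
1│♖ · ♗ · ♔ · · ♖│1
  ─────────────────
  a b c d e f g h

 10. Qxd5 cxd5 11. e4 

  a b c d e f g h
  ─────────────────
8│♜ · · ♛ ♚ ♝ · ♜│8
7│♟ ♟ · · · ♟ ♟ ♟│7
6│· · · · · · · ♞│6
5│· · · ♟ ♟ · · ·│5
4│· · · · ♙ · · ·│4
3│· · · · · · ♙ ♝│3
2│♙ ♙ · ♙ · ♙ · ♙│2
1│♖ · ♗ · ♔ · · ♖│1
  ─────────────────
  a b c d e f g h


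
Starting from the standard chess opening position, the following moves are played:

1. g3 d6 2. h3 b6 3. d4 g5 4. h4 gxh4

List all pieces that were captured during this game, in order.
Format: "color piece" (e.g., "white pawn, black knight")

Tracking captures:
  gxh4: captured white pawn

white pawn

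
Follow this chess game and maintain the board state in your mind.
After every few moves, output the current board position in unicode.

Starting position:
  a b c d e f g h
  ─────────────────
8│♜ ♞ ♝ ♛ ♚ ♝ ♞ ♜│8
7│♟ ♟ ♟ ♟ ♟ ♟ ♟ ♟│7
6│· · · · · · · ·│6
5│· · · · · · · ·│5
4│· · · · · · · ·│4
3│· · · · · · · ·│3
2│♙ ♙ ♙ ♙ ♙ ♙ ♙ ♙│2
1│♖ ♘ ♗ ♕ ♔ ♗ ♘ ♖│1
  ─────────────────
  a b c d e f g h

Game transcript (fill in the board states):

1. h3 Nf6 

  a b c d e f g h
  ─────────────────
8│♜ ♞ ♝ ♛ ♚ ♝ · ♜│8
7│♟ ♟ ♟ ♟ ♟ ♟ ♟ ♟│7
6│· · · · · ♞ · ·│6
5│· · · · · · · ·│5
4│· · · · · · · ·│4
3│· · · · · · · ♙│3
2│♙ ♙ ♙ ♙ ♙ ♙ ♙ ·│2
1│♖ ♘ ♗ ♕ ♔ ♗ ♘ ♖│1
  ─────────────────
  a b c d e f g h

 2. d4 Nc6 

  a b c d e f g h
  ─────────────────
8│♜ · ♝ ♛ ♚ ♝ · ♜│8
7│♟ ♟ ♟ ♟ ♟ ♟ ♟ ♟│7
6│· · ♞ · · ♞ · ·│6
5│· · · · · · · ·│5
4│· · · ♙ · · · ·│4
3│· · · · · · · ♙│3
2│♙ ♙ ♙ · ♙ ♙ ♙ ·│2
1│♖ ♘ ♗ ♕ ♔ ♗ ♘ ♖│1
  ─────────────────
  a b c d e f g h

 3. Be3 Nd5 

  a b c d e f g h
  ─────────────────
8│♜ · ♝ ♛ ♚ ♝ · ♜│8
7│♟ ♟ ♟ ♟ ♟ ♟ ♟ ♟│7
6│· · ♞ · · · · ·│6
5│· · · ♞ · · · ·│5
4│· · · ♙ · · · ·│4
3│· · · · ♗ · · ♙│3
2│♙ ♙ ♙ · ♙ ♙ ♙ ·│2
1│♖ ♘ · ♕ ♔ ♗ ♘ ♖│1
  ─────────────────
  a b c d e f g h

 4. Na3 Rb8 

  a b c d e f g h
  ─────────────────
8│· ♜ ♝ ♛ ♚ ♝ · ♜│8
7│♟ ♟ ♟ ♟ ♟ ♟ ♟ ♟│7
6│· · ♞ · · · · ·│6
5│· · · ♞ · · · ·│5
4│· · · ♙ · · · ·│4
3│♘ · · · ♗ · · ♙│3
2│♙ ♙ ♙ · ♙ ♙ ♙ ·│2
1│♖ · · ♕ ♔ ♗ ♘ ♖│1
  ─────────────────
  a b c d e f g h

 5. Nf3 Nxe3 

  a b c d e f g h
  ─────────────────
8│· ♜ ♝ ♛ ♚ ♝ · ♜│8
7│♟ ♟ ♟ ♟ ♟ ♟ ♟ ♟│7
6│· · ♞ · · · · ·│6
5│· · · · · · · ·│5
4│· · · ♙ · · · ·│4
3│♘ · · · ♞ ♘ · ♙│3
2│♙ ♙ ♙ · ♙ ♙ ♙ ·│2
1│♖ · · ♕ ♔ ♗ · ♖│1
  ─────────────────
  a b c d e f g h



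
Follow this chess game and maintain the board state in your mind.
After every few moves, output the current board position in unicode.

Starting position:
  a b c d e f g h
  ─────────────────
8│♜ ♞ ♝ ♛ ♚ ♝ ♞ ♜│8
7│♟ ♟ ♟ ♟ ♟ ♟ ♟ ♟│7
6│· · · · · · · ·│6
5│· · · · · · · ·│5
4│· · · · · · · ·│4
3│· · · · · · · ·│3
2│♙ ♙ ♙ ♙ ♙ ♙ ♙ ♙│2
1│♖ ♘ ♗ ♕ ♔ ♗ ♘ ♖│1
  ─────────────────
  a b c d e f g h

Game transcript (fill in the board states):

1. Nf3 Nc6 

  a b c d e f g h
  ─────────────────
8│♜ · ♝ ♛ ♚ ♝ ♞ ♜│8
7│♟ ♟ ♟ ♟ ♟ ♟ ♟ ♟│7
6│· · ♞ · · · · ·│6
5│· · · · · · · ·│5
4│· · · · · · · ·│4
3│· · · · · ♘ · ·│3
2│♙ ♙ ♙ ♙ ♙ ♙ ♙ ♙│2
1│♖ ♘ ♗ ♕ ♔ ♗ · ♖│1
  ─────────────────
  a b c d e f g h

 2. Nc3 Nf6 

  a b c d e f g h
  ─────────────────
8│♜ · ♝ ♛ ♚ ♝ · ♜│8
7│♟ ♟ ♟ ♟ ♟ ♟ ♟ ♟│7
6│· · ♞ · · ♞ · ·│6
5│· · · · · · · ·│5
4│· · · · · · · ·│4
3│· · ♘ · · ♘ · ·│3
2│♙ ♙ ♙ ♙ ♙ ♙ ♙ ♙│2
1│♖ · ♗ ♕ ♔ ♗ · ♖│1
  ─────────────────
  a b c d e f g h

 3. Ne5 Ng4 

  a b c d e f g h
  ─────────────────
8│♜ · ♝ ♛ ♚ ♝ · ♜│8
7│♟ ♟ ♟ ♟ ♟ ♟ ♟ ♟│7
6│· · ♞ · · · · ·│6
5│· · · · ♘ · · ·│5
4│· · · · · · ♞ ·│4
3│· · ♘ · · · · ·│3
2│♙ ♙ ♙ ♙ ♙ ♙ ♙ ♙│2
1│♖ · ♗ ♕ ♔ ♗ · ♖│1
  ─────────────────
  a b c d e f g h

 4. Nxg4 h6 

  a b c d e f g h
  ─────────────────
8│♜ · ♝ ♛ ♚ ♝ · ♜│8
7│♟ ♟ ♟ ♟ ♟ ♟ ♟ ·│7
6│· · ♞ · · · · ♟│6
5│· · · · · · · ·│5
4│· · · · · · ♘ ·│4
3│· · ♘ · · · · ·│3
2│♙ ♙ ♙ ♙ ♙ ♙ ♙ ♙│2
1│♖ · ♗ ♕ ♔ ♗ · ♖│1
  ─────────────────
  a b c d e f g h

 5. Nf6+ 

  a b c d e f g h
  ─────────────────
8│♜ · ♝ ♛ ♚ ♝ · ♜│8
7│♟ ♟ ♟ ♟ ♟ ♟ ♟ ·│7
6│· · ♞ · · ♘ · ♟│6
5│· · · · · · · ·│5
4│· · · · · · · ·│4
3│· · ♘ · · · · ·│3
2│♙ ♙ ♙ ♙ ♙ ♙ ♙ ♙│2
1│♖ · ♗ ♕ ♔ ♗ · ♖│1
  ─────────────────
  a b c d e f g h


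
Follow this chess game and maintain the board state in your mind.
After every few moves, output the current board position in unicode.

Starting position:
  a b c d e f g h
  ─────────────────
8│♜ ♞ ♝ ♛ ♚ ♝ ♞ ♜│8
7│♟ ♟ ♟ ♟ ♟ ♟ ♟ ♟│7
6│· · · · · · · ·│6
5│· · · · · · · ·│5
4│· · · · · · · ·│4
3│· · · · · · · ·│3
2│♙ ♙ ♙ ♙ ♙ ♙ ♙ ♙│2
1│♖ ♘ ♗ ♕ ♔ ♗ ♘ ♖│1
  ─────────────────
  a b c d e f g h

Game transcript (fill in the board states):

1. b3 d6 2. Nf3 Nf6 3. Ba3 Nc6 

  a b c d e f g h
  ─────────────────
8│♜ · ♝ ♛ ♚ ♝ · ♜│8
7│♟ ♟ ♟ · ♟ ♟ ♟ ♟│7
6│· · ♞ ♟ · ♞ · ·│6
5│· · · · · · · ·│5
4│· · · · · · · ·│4
3│♗ ♙ · · · ♘ · ·│3
2│♙ · ♙ ♙ ♙ ♙ ♙ ♙│2
1│♖ ♘ · ♕ ♔ ♗ · ♖│1
  ─────────────────
  a b c d e f g h

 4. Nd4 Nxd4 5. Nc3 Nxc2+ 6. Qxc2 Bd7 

  a b c d e f g h
  ─────────────────
8│♜ · · ♛ ♚ ♝ · ♜│8
7│♟ ♟ ♟ ♝ ♟ ♟ ♟ ♟│7
6│· · · ♟ · ♞ · ·│6
5│· · · · · · · ·│5
4│· · · · · · · ·│4
3│♗ ♙ ♘ · · · · ·│3
2│♙ · ♕ ♙ ♙ ♙ ♙ ♙│2
1│♖ · · · ♔ ♗ · ♖│1
  ─────────────────
  a b c d e f g h

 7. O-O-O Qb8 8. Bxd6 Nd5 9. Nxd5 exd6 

  a b c d e f g h
  ─────────────────
8│♜ ♛ · · ♚ ♝ · ♜│8
7│♟ ♟ ♟ ♝ · ♟ ♟ ♟│7
6│· · · ♟ · · · ·│6
5│· · · ♘ · · · ·│5
4│· · · · · · · ·│4
3│· ♙ · · · · · ·│3
2│♙ · ♕ ♙ ♙ ♙ ♙ ♙│2
1│· · ♔ ♖ · ♗ · ♖│1
  ─────────────────
  a b c d e f g h

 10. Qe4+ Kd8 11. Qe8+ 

  a b c d e f g h
  ─────────────────
8│♜ ♛ · ♚ ♕ ♝ · ♜│8
7│♟ ♟ ♟ ♝ · ♟ ♟ ♟│7
6│· · · ♟ · · · ·│6
5│· · · ♘ · · · ·│5
4│· · · · · · · ·│4
3│· ♙ · · · · · ·│3
2│♙ · · ♙ ♙ ♙ ♙ ♙│2
1│· · ♔ ♖ · ♗ · ♖│1
  ─────────────────
  a b c d e f g h


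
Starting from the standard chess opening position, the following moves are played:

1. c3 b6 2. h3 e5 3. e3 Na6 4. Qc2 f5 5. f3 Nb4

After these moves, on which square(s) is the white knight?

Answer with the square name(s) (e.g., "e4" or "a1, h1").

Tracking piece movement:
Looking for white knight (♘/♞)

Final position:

  a b c d e f g h
  ─────────────────
8│♜ · ♝ ♛ ♚ ♝ ♞ ♜│8
7│♟ · ♟ ♟ · · ♟ ♟│7
6│· ♟ · · · · · ·│6
5│· · · · ♟ ♟ · ·│5
4│· ♞ · · · · · ·│4
3│· · ♙ · ♙ ♙ · ♙│3
2│♙ ♙ ♕ ♙ · · ♙ ·│2
1│♖ ♘ ♗ · ♔ ♗ ♘ ♖│1
  ─────────────────
  a b c d e f g h


b1, g1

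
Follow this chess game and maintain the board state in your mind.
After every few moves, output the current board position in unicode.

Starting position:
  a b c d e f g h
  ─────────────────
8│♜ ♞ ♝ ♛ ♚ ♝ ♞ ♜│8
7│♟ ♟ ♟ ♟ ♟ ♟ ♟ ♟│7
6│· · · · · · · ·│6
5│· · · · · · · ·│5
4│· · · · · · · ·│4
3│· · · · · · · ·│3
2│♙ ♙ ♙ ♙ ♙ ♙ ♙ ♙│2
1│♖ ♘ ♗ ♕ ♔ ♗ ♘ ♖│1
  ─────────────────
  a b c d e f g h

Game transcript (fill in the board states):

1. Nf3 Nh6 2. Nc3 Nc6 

  a b c d e f g h
  ─────────────────
8│♜ · ♝ ♛ ♚ ♝ · ♜│8
7│♟ ♟ ♟ ♟ ♟ ♟ ♟ ♟│7
6│· · ♞ · · · · ♞│6
5│· · · · · · · ·│5
4│· · · · · · · ·│4
3│· · ♘ · · ♘ · ·│3
2│♙ ♙ ♙ ♙ ♙ ♙ ♙ ♙│2
1│♖ · ♗ ♕ ♔ ♗ · ♖│1
  ─────────────────
  a b c d e f g h

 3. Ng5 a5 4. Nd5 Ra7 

  a b c d e f g h
  ─────────────────
8│· · ♝ ♛ ♚ ♝ · ♜│8
7│♜ ♟ ♟ ♟ ♟ ♟ ♟ ♟│7
6│· · ♞ · · · · ♞│6
5│♟ · · ♘ · · ♘ ·│5
4│· · · · · · · ·│4
3│· · · · · · · ·│3
2│♙ ♙ ♙ ♙ ♙ ♙ ♙ ♙│2
1│♖ · ♗ ♕ ♔ ♗ · ♖│1
  ─────────────────
  a b c d e f g h

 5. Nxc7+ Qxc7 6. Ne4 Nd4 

  a b c d e f g h
  ─────────────────
8│· · ♝ · ♚ ♝ · ♜│8
7│♜ ♟ ♛ ♟ ♟ ♟ ♟ ♟│7
6│· · · · · · · ♞│6
5│♟ · · · · · · ·│5
4│· · · ♞ ♘ · · ·│4
3│· · · · · · · ·│3
2│♙ ♙ ♙ ♙ ♙ ♙ ♙ ♙│2
1│♖ · ♗ ♕ ♔ ♗ · ♖│1
  ─────────────────
  a b c d e f g h

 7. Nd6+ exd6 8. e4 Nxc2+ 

  a b c d e f g h
  ─────────────────
8│· · ♝ · ♚ ♝ · ♜│8
7│♜ ♟ ♛ ♟ · ♟ ♟ ♟│7
6│· · · ♟ · · · ♞│6
5│♟ · · · · · · ·│5
4│· · · · ♙ · · ·│4
3│· · · · · · · ·│3
2│♙ ♙ ♞ ♙ · ♙ ♙ ♙│2
1│♖ · ♗ ♕ ♔ ♗ · ♖│1
  ─────────────────
  a b c d e f g h

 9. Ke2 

  a b c d e f g h
  ─────────────────
8│· · ♝ · ♚ ♝ · ♜│8
7│♜ ♟ ♛ ♟ · ♟ ♟ ♟│7
6│· · · ♟ · · · ♞│6
5│♟ · · · · · · ·│5
4│· · · · ♙ · · ·│4
3│· · · · · · · ·│3
2│♙ ♙ ♞ ♙ ♔ ♙ ♙ ♙│2
1│♖ · ♗ ♕ · ♗ · ♖│1
  ─────────────────
  a b c d e f g h


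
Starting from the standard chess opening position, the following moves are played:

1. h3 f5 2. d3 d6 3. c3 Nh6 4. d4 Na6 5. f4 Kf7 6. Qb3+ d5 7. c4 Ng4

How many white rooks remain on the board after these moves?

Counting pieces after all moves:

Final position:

  a b c d e f g h
  ─────────────────
8│♜ · ♝ ♛ · ♝ · ♜│8
7│♟ ♟ ♟ · ♟ ♚ ♟ ♟│7
6│♞ · · · · · · ·│6
5│· · · ♟ · ♟ · ·│5
4│· · ♙ ♙ · ♙ ♞ ·│4
3│· ♕ · · · · · ♙│3
2│♙ ♙ · · ♙ · ♙ ·│2
1│♖ ♘ ♗ · ♔ ♗ ♘ ♖│1
  ─────────────────
  a b c d e f g h


2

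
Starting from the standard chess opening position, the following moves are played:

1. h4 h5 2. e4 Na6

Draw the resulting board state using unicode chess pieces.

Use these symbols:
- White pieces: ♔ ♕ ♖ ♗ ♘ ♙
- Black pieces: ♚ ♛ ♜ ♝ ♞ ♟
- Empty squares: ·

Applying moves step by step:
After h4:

♜ ♞ ♝ ♛ ♚ ♝ ♞ ♜
♟ ♟ ♟ ♟ ♟ ♟ ♟ ♟
· · · · · · · ·
· · · · · · · ·
· · · · · · · ♙
· · · · · · · ·
♙ ♙ ♙ ♙ ♙ ♙ ♙ ·
♖ ♘ ♗ ♕ ♔ ♗ ♘ ♖


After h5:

♜ ♞ ♝ ♛ ♚ ♝ ♞ ♜
♟ ♟ ♟ ♟ ♟ ♟ ♟ ·
· · · · · · · ·
· · · · · · · ♟
· · · · · · · ♙
· · · · · · · ·
♙ ♙ ♙ ♙ ♙ ♙ ♙ ·
♖ ♘ ♗ ♕ ♔ ♗ ♘ ♖


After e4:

♜ ♞ ♝ ♛ ♚ ♝ ♞ ♜
♟ ♟ ♟ ♟ ♟ ♟ ♟ ·
· · · · · · · ·
· · · · · · · ♟
· · · · ♙ · · ♙
· · · · · · · ·
♙ ♙ ♙ ♙ · ♙ ♙ ·
♖ ♘ ♗ ♕ ♔ ♗ ♘ ♖


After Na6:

♜ · ♝ ♛ ♚ ♝ ♞ ♜
♟ ♟ ♟ ♟ ♟ ♟ ♟ ·
♞ · · · · · · ·
· · · · · · · ♟
· · · · ♙ · · ♙
· · · · · · · ·
♙ ♙ ♙ ♙ · ♙ ♙ ·
♖ ♘ ♗ ♕ ♔ ♗ ♘ ♖



  a b c d e f g h
  ─────────────────
8│♜ · ♝ ♛ ♚ ♝ ♞ ♜│8
7│♟ ♟ ♟ ♟ ♟ ♟ ♟ ·│7
6│♞ · · · · · · ·│6
5│· · · · · · · ♟│5
4│· · · · ♙ · · ♙│4
3│· · · · · · · ·│3
2│♙ ♙ ♙ ♙ · ♙ ♙ ·│2
1│♖ ♘ ♗ ♕ ♔ ♗ ♘ ♖│1
  ─────────────────
  a b c d e f g h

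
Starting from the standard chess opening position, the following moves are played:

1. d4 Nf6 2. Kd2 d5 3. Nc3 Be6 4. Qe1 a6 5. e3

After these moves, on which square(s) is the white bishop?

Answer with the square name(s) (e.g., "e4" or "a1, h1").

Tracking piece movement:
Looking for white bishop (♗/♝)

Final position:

  a b c d e f g h
  ─────────────────
8│♜ ♞ · ♛ ♚ ♝ · ♜│8
7│· ♟ ♟ · ♟ ♟ ♟ ♟│7
6│♟ · · · ♝ ♞ · ·│6
5│· · · ♟ · · · ·│5
4│· · · ♙ · · · ·│4
3│· · ♘ · ♙ · · ·│3
2│♙ ♙ ♙ ♔ · ♙ ♙ ♙│2
1│♖ · ♗ · ♕ ♗ ♘ ♖│1
  ─────────────────
  a b c d e f g h


c1, f1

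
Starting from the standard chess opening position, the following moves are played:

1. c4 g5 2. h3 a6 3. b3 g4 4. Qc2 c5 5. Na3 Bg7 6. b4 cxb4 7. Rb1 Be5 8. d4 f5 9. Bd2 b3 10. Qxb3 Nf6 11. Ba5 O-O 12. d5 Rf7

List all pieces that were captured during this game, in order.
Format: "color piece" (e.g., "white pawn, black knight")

Tracking captures:
  cxb4: captured white pawn
  Qxb3: captured black pawn

white pawn, black pawn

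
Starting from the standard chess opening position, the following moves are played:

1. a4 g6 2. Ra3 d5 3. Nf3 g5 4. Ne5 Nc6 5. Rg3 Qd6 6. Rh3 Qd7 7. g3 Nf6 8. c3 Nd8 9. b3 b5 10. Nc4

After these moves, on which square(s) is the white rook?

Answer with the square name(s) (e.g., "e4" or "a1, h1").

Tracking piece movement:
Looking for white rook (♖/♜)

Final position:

  a b c d e f g h
  ─────────────────
8│♜ · ♝ ♞ ♚ ♝ · ♜│8
7│♟ · ♟ ♛ ♟ ♟ · ♟│7
6│· · · · · ♞ · ·│6
5│· ♟ · ♟ · · ♟ ·│5
4│♙ · ♘ · · · · ·│4
3│· ♙ ♙ · · · ♙ ♖│3
2│· · · ♙ ♙ ♙ · ♙│2
1│· ♘ ♗ ♕ ♔ ♗ · ♖│1
  ─────────────────
  a b c d e f g h


h1, h3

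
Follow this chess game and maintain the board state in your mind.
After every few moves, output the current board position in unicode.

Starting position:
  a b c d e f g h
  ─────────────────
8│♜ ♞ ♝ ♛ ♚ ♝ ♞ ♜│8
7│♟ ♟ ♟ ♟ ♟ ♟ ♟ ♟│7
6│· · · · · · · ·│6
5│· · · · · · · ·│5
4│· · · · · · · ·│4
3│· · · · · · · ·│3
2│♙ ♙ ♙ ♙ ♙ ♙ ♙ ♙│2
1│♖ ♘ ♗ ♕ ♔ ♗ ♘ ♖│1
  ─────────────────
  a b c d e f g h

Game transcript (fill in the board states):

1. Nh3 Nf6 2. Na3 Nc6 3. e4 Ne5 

  a b c d e f g h
  ─────────────────
8│♜ · ♝ ♛ ♚ ♝ · ♜│8
7│♟ ♟ ♟ ♟ ♟ ♟ ♟ ♟│7
6│· · · · · ♞ · ·│6
5│· · · · ♞ · · ·│5
4│· · · · ♙ · · ·│4
3│♘ · · · · · · ♘│3
2│♙ ♙ ♙ ♙ · ♙ ♙ ♙│2
1│♖ · ♗ ♕ ♔ ♗ · ♖│1
  ─────────────────
  a b c d e f g h

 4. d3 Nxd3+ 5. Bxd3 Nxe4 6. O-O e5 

  a b c d e f g h
  ─────────────────
8│♜ · ♝ ♛ ♚ ♝ · ♜│8
7│♟ ♟ ♟ ♟ · ♟ ♟ ♟│7
6│· · · · · · · ·│6
5│· · · · ♟ · · ·│5
4│· · · · ♞ · · ·│4
3│♘ · · ♗ · · · ♘│3
2│♙ ♙ ♙ · · ♙ ♙ ♙│2
1│♖ · ♗ ♕ · ♖ ♔ ·│1
  ─────────────────
  a b c d e f g h

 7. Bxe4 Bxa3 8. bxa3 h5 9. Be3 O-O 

  a b c d e f g h
  ─────────────────
8│♜ · ♝ ♛ · ♜ ♚ ·│8
7│♟ ♟ ♟ ♟ · ♟ ♟ ·│7
6│· · · · · · · ·│6
5│· · · · ♟ · · ♟│5
4│· · · · ♗ · · ·│4
3│♙ · · · ♗ · · ♘│3
2│♙ · ♙ · · ♙ ♙ ♙│2
1│♖ · · ♕ · ♖ ♔ ·│1
  ─────────────────
  a b c d e f g h

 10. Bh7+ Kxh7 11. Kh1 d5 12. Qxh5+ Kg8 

  a b c d e f g h
  ─────────────────
8│♜ · ♝ ♛ · ♜ ♚ ·│8
7│♟ ♟ ♟ · · ♟ ♟ ·│7
6│· · · · · · · ·│6
5│· · · ♟ ♟ · · ♕│5
4│· · · · · · · ·│4
3│♙ · · · ♗ · · ♘│3
2│♙ · ♙ · · ♙ ♙ ♙│2
1│♖ · · · · ♖ · ♔│1
  ─────────────────
  a b c d e f g h

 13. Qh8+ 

  a b c d e f g h
  ─────────────────
8│♜ · ♝ ♛ · ♜ ♚ ♕│8
7│♟ ♟ ♟ · · ♟ ♟ ·│7
6│· · · · · · · ·│6
5│· · · ♟ ♟ · · ·│5
4│· · · · · · · ·│4
3│♙ · · · ♗ · · ♘│3
2│♙ · ♙ · · ♙ ♙ ♙│2
1│♖ · · · · ♖ · ♔│1
  ─────────────────
  a b c d e f g h


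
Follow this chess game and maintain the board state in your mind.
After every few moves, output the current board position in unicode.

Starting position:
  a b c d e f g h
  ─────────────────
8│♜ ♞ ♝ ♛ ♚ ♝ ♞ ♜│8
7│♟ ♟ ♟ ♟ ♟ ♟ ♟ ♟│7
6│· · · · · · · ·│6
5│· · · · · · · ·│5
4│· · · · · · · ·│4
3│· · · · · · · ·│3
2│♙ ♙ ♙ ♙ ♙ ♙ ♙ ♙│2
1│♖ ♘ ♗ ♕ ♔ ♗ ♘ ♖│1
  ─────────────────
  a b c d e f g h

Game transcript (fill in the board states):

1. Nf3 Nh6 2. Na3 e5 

  a b c d e f g h
  ─────────────────
8│♜ ♞ ♝ ♛ ♚ ♝ · ♜│8
7│♟ ♟ ♟ ♟ · ♟ ♟ ♟│7
6│· · · · · · · ♞│6
5│· · · · ♟ · · ·│5
4│· · · · · · · ·│4
3│♘ · · · · ♘ · ·│3
2│♙ ♙ ♙ ♙ ♙ ♙ ♙ ♙│2
1│♖ · ♗ ♕ ♔ ♗ · ♖│1
  ─────────────────
  a b c d e f g h

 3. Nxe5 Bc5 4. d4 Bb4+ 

  a b c d e f g h
  ─────────────────
8│♜ ♞ ♝ ♛ ♚ · · ♜│8
7│♟ ♟ ♟ ♟ · ♟ ♟ ♟│7
6│· · · · · · · ♞│6
5│· · · · ♘ · · ·│5
4│· ♝ · ♙ · · · ·│4
3│♘ · · · · · · ·│3
2│♙ ♙ ♙ · ♙ ♙ ♙ ♙│2
1│♖ · ♗ ♕ ♔ ♗ · ♖│1
  ─────────────────
  a b c d e f g h

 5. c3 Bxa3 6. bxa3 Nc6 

  a b c d e f g h
  ─────────────────
8│♜ · ♝ ♛ ♚ · · ♜│8
7│♟ ♟ ♟ ♟ · ♟ ♟ ♟│7
6│· · ♞ · · · · ♞│6
5│· · · · ♘ · · ·│5
4│· · · ♙ · · · ·│4
3│♙ · ♙ · · · · ·│3
2│♙ · · · ♙ ♙ ♙ ♙│2
1│♖ · ♗ ♕ ♔ ♗ · ♖│1
  ─────────────────
  a b c d e f g h

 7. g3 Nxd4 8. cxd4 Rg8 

  a b c d e f g h
  ─────────────────
8│♜ · ♝ ♛ ♚ · ♜ ·│8
7│♟ ♟ ♟ ♟ · ♟ ♟ ♟│7
6│· · · · · · · ♞│6
5│· · · · ♘ · · ·│5
4│· · · ♙ · · · ·│4
3│♙ · · · · · ♙ ·│3
2│♙ · · · ♙ ♙ · ♙│2
1│♖ · ♗ ♕ ♔ ♗ · ♖│1
  ─────────────────
  a b c d e f g h



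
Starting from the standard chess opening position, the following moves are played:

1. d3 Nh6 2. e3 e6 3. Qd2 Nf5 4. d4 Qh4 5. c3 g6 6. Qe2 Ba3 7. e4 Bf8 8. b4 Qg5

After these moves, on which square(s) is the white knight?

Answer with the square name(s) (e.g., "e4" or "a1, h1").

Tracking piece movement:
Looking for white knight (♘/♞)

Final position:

  a b c d e f g h
  ─────────────────
8│♜ ♞ ♝ · ♚ ♝ · ♜│8
7│♟ ♟ ♟ ♟ · ♟ · ♟│7
6│· · · · ♟ · ♟ ·│6
5│· · · · · ♞ ♛ ·│5
4│· ♙ · ♙ ♙ · · ·│4
3│· · ♙ · · · · ·│3
2│♙ · · · ♕ ♙ ♙ ♙│2
1│♖ ♘ ♗ · ♔ ♗ ♘ ♖│1
  ─────────────────
  a b c d e f g h


b1, g1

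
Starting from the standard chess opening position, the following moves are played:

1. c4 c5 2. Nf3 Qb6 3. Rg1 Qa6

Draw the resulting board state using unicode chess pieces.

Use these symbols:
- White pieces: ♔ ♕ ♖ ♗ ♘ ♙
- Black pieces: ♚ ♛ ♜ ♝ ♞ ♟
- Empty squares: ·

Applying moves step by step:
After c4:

♜ ♞ ♝ ♛ ♚ ♝ ♞ ♜
♟ ♟ ♟ ♟ ♟ ♟ ♟ ♟
· · · · · · · ·
· · · · · · · ·
· · ♙ · · · · ·
· · · · · · · ·
♙ ♙ · ♙ ♙ ♙ ♙ ♙
♖ ♘ ♗ ♕ ♔ ♗ ♘ ♖


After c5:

♜ ♞ ♝ ♛ ♚ ♝ ♞ ♜
♟ ♟ · ♟ ♟ ♟ ♟ ♟
· · · · · · · ·
· · ♟ · · · · ·
· · ♙ · · · · ·
· · · · · · · ·
♙ ♙ · ♙ ♙ ♙ ♙ ♙
♖ ♘ ♗ ♕ ♔ ♗ ♘ ♖


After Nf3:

♜ ♞ ♝ ♛ ♚ ♝ ♞ ♜
♟ ♟ · ♟ ♟ ♟ ♟ ♟
· · · · · · · ·
· · ♟ · · · · ·
· · ♙ · · · · ·
· · · · · ♘ · ·
♙ ♙ · ♙ ♙ ♙ ♙ ♙
♖ ♘ ♗ ♕ ♔ ♗ · ♖


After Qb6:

♜ ♞ ♝ · ♚ ♝ ♞ ♜
♟ ♟ · ♟ ♟ ♟ ♟ ♟
· ♛ · · · · · ·
· · ♟ · · · · ·
· · ♙ · · · · ·
· · · · · ♘ · ·
♙ ♙ · ♙ ♙ ♙ ♙ ♙
♖ ♘ ♗ ♕ ♔ ♗ · ♖


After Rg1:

♜ ♞ ♝ · ♚ ♝ ♞ ♜
♟ ♟ · ♟ ♟ ♟ ♟ ♟
· ♛ · · · · · ·
· · ♟ · · · · ·
· · ♙ · · · · ·
· · · · · ♘ · ·
♙ ♙ · ♙ ♙ ♙ ♙ ♙
♖ ♘ ♗ ♕ ♔ ♗ ♖ ·


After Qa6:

♜ ♞ ♝ · ♚ ♝ ♞ ♜
♟ ♟ · ♟ ♟ ♟ ♟ ♟
♛ · · · · · · ·
· · ♟ · · · · ·
· · ♙ · · · · ·
· · · · · ♘ · ·
♙ ♙ · ♙ ♙ ♙ ♙ ♙
♖ ♘ ♗ ♕ ♔ ♗ ♖ ·



  a b c d e f g h
  ─────────────────
8│♜ ♞ ♝ · ♚ ♝ ♞ ♜│8
7│♟ ♟ · ♟ ♟ ♟ ♟ ♟│7
6│♛ · · · · · · ·│6
5│· · ♟ · · · · ·│5
4│· · ♙ · · · · ·│4
3│· · · · · ♘ · ·│3
2│♙ ♙ · ♙ ♙ ♙ ♙ ♙│2
1│♖ ♘ ♗ ♕ ♔ ♗ ♖ ·│1
  ─────────────────
  a b c d e f g h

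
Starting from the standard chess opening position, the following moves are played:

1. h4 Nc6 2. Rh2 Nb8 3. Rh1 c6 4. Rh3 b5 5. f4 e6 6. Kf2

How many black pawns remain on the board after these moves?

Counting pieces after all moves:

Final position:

  a b c d e f g h
  ─────────────────
8│♜ ♞ ♝ ♛ ♚ ♝ ♞ ♜│8
7│♟ · · ♟ · ♟ ♟ ♟│7
6│· · ♟ · ♟ · · ·│6
5│· ♟ · · · · · ·│5
4│· · · · · ♙ · ♙│4
3│· · · · · · · ♖│3
2│♙ ♙ ♙ ♙ ♙ ♔ ♙ ·│2
1│♖ ♘ ♗ ♕ · ♗ ♘ ·│1
  ─────────────────
  a b c d e f g h


8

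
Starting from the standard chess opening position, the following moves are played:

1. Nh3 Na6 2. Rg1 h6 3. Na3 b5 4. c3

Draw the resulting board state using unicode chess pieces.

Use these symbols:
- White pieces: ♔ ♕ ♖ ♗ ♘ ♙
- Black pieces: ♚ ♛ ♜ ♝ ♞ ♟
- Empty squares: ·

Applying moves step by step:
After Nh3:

♜ ♞ ♝ ♛ ♚ ♝ ♞ ♜
♟ ♟ ♟ ♟ ♟ ♟ ♟ ♟
· · · · · · · ·
· · · · · · · ·
· · · · · · · ·
· · · · · · · ♘
♙ ♙ ♙ ♙ ♙ ♙ ♙ ♙
♖ ♘ ♗ ♕ ♔ ♗ · ♖


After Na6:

♜ · ♝ ♛ ♚ ♝ ♞ ♜
♟ ♟ ♟ ♟ ♟ ♟ ♟ ♟
♞ · · · · · · ·
· · · · · · · ·
· · · · · · · ·
· · · · · · · ♘
♙ ♙ ♙ ♙ ♙ ♙ ♙ ♙
♖ ♘ ♗ ♕ ♔ ♗ · ♖


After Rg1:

♜ · ♝ ♛ ♚ ♝ ♞ ♜
♟ ♟ ♟ ♟ ♟ ♟ ♟ ♟
♞ · · · · · · ·
· · · · · · · ·
· · · · · · · ·
· · · · · · · ♘
♙ ♙ ♙ ♙ ♙ ♙ ♙ ♙
♖ ♘ ♗ ♕ ♔ ♗ ♖ ·


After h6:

♜ · ♝ ♛ ♚ ♝ ♞ ♜
♟ ♟ ♟ ♟ ♟ ♟ ♟ ·
♞ · · · · · · ♟
· · · · · · · ·
· · · · · · · ·
· · · · · · · ♘
♙ ♙ ♙ ♙ ♙ ♙ ♙ ♙
♖ ♘ ♗ ♕ ♔ ♗ ♖ ·


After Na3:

♜ · ♝ ♛ ♚ ♝ ♞ ♜
♟ ♟ ♟ ♟ ♟ ♟ ♟ ·
♞ · · · · · · ♟
· · · · · · · ·
· · · · · · · ·
♘ · · · · · · ♘
♙ ♙ ♙ ♙ ♙ ♙ ♙ ♙
♖ · ♗ ♕ ♔ ♗ ♖ ·


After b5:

♜ · ♝ ♛ ♚ ♝ ♞ ♜
♟ · ♟ ♟ ♟ ♟ ♟ ·
♞ · · · · · · ♟
· ♟ · · · · · ·
· · · · · · · ·
♘ · · · · · · ♘
♙ ♙ ♙ ♙ ♙ ♙ ♙ ♙
♖ · ♗ ♕ ♔ ♗ ♖ ·


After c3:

♜ · ♝ ♛ ♚ ♝ ♞ ♜
♟ · ♟ ♟ ♟ ♟ ♟ ·
♞ · · · · · · ♟
· ♟ · · · · · ·
· · · · · · · ·
♘ · ♙ · · · · ♘
♙ ♙ · ♙ ♙ ♙ ♙ ♙
♖ · ♗ ♕ ♔ ♗ ♖ ·



  a b c d e f g h
  ─────────────────
8│♜ · ♝ ♛ ♚ ♝ ♞ ♜│8
7│♟ · ♟ ♟ ♟ ♟ ♟ ·│7
6│♞ · · · · · · ♟│6
5│· ♟ · · · · · ·│5
4│· · · · · · · ·│4
3│♘ · ♙ · · · · ♘│3
2│♙ ♙ · ♙ ♙ ♙ ♙ ♙│2
1│♖ · ♗ ♕ ♔ ♗ ♖ ·│1
  ─────────────────
  a b c d e f g h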